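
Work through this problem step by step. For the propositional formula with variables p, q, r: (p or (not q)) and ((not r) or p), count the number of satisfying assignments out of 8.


Evaluate all 8 assignments for p, q, r:
p=0, q=0, r=0: 1
p=0, q=0, r=1: 0
p=0, q=1, r=0: 0
p=0, q=1, r=1: 0
p=1, q=0, r=0: 1
p=1, q=0, r=1: 1
p=1, q=1, r=0: 1
p=1, q=1, r=1: 1
Satisfying count = 5

5


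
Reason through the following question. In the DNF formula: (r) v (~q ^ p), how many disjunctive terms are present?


A DNF formula is a disjunction of terms (conjunctions).
Terms are separated by v.
Counting the disjuncts: 2 terms.

2


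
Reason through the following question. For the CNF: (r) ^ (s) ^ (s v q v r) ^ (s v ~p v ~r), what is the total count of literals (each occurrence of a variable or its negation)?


Counting literals in each clause:
Clause 1: 1 literal(s)
Clause 2: 1 literal(s)
Clause 3: 3 literal(s)
Clause 4: 3 literal(s)
Total = 8

8


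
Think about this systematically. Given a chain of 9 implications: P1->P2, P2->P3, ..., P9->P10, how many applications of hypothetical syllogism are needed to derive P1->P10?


With 9 implications in a chain connecting 10 propositions:
P1->P2, P2->P3, ..., P9->P10
Steps needed = (number of implications) - 1 = 9 - 1 = 8

8


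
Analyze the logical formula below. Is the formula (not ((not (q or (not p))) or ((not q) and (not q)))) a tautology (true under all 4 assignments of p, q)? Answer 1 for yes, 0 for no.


Check all 4 assignments:
p=0, q=0: 0
p=0, q=1: 1
p=1, q=0: 0
p=1, q=1: 1
Satisfying count = 2/4.
Tautology iff count = 4: no.

0


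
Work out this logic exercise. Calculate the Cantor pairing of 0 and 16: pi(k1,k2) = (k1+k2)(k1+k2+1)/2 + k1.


k1 + k2 = 16
(k1+k2)(k1+k2+1)/2 = 16 * 17 / 2 = 136
pi = 136 + 0 = 136

136


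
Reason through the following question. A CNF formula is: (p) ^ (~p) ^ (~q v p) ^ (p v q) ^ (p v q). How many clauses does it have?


A CNF formula is a conjunction of clauses.
Clauses are separated by ^.
Counting the conjuncts: 5 clauses.

5


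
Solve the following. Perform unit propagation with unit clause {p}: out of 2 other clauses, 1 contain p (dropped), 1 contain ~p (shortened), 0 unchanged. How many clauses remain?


Satisfied (removed): 1
Shortened (remain): 1
Unchanged (remain): 0
Remaining = 1 + 0 = 1

1


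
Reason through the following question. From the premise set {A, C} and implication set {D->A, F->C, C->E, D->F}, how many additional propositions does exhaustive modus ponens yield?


Initial facts: {A, C}
Apply modus ponens to closure:
  C and C->E  =>  E
Final known: {A, C, E}
New propositions: {E}
Count = 1

1


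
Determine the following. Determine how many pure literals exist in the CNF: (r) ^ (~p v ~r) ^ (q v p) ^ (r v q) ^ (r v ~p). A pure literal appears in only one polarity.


Check each variable for pure literal status:
p: mixed (not pure)
q: pure positive
r: mixed (not pure)
Pure literal count = 1

1


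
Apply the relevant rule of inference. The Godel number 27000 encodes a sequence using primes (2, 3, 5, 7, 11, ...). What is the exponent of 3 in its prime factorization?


Factorize 27000 by dividing by 3 repeatedly.
Division steps: 3 divides 27000 exactly 3 time(s).
Exponent of 3 = 3

3


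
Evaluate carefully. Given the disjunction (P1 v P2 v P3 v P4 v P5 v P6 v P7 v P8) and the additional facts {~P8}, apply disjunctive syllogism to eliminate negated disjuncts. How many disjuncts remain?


Original disjuncts (8): P1, P2, P3, P4, P5, P6, P7, P8
Negated (eliminate): ~P8
Remaining disjuncts: P1, P2, P3, P4, P5, P6, P7
Count = 8 - 1 = 7

7


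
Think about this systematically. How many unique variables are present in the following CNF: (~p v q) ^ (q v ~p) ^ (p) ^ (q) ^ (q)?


Identify each variable that appears in the formula.
Variables found: p, q
Count = 2

2


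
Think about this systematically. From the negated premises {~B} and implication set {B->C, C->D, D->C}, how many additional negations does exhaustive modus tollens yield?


Initial negated facts: {~B}
Apply modus tollens to closure:
  (no implication fires)
Final negated: {~B}
New negations: {(none)}
Count = 0

0


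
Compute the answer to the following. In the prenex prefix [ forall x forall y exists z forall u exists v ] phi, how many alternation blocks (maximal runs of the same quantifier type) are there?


Quantifier-type sequence: A A E A E  (A=forall, E=exists)
Group into maximal same-type runs:
  Ax2 | Ex1 | Ax1 | Ex1
Number of blocks = 4

4


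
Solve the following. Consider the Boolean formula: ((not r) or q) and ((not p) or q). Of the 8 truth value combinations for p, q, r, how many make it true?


Evaluate all 8 assignments for p, q, r:
p=0, q=0, r=0: 1
p=0, q=0, r=1: 0
p=0, q=1, r=0: 1
p=0, q=1, r=1: 1
p=1, q=0, r=0: 0
p=1, q=0, r=1: 0
p=1, q=1, r=0: 1
p=1, q=1, r=1: 1
Satisfying count = 5

5


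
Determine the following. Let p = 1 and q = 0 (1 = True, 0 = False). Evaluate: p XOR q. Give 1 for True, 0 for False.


p = 1, q = 0
Operation: p XOR q
Evaluate: 1 XOR 0 = 1

1


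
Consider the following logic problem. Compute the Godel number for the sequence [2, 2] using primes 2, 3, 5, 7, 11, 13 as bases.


Encode each element as an exponent of the corresponding prime:
  2^2 = 4
  3^2 = 9
Product = 4 * 9 = 36

36


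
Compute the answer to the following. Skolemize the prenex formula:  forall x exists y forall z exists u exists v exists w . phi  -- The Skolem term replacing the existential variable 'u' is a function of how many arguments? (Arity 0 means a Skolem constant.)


Quantifier prefix: forall x exists y forall z exists u exists v exists w
'u' is existentially quantified at position 4.
Universal variables preceding it: x, z
Skolem function arity = 2

2


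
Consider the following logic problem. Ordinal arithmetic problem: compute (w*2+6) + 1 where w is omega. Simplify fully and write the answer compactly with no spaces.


Compute (w*2+6) + 1.
Ordinal + is associative but NOT commutative; for finite n>0, n + w = w but w + n stays w+n.
By associativity: (w*2+6) + 1 = w*2 + (6+1) = w*2+7.
Result = w*2+7

w*2+7


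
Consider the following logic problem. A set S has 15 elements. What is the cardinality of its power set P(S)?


The power set of a set with n elements has 2^n elements.
|P(S)| = 2^15 = 32768

32768


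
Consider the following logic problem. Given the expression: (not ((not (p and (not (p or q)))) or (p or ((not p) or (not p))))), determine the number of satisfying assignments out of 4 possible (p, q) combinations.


Check all 4 assignments:
p=0, q=0: 0
p=0, q=1: 0
p=1, q=0: 0
p=1, q=1: 0
Count of True = 0

0


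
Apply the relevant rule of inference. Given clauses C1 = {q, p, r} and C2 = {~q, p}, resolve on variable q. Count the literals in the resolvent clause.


Remove q from C1 and ~q from C2.
C1 remainder: {p, r}
C2 remainder: {p}
Union (resolvent): {p, r}
Resolvent has 2 literal(s).

2


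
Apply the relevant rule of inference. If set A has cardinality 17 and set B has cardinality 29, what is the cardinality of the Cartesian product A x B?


The Cartesian product A x B contains all ordered pairs (a, b).
|A x B| = |A| * |B| = 17 * 29 = 493

493


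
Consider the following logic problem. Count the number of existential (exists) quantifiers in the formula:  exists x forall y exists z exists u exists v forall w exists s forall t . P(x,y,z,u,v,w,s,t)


Quantifier prefix: exists x forall y exists z exists u exists v forall w exists s forall t
Mark each quantifier type:
  E U E E E U E U
Universal count = 3, Existential count = 5
Asked for existential (exists) quantifiers: 5

5


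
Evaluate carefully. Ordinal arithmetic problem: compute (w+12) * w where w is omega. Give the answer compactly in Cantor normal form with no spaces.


Compute (w+12) * w.
Ordinal * is associative and left-distributive over +, but NOT commutative; for finite n>1, n*w = w but w*n stays w*n.
(w+12) * w = sup{(w+12)*k : k<w} = sup{w*k+12} = w^2 (the +12 tail is absorbed in the limit).
Result = w^2

w^2


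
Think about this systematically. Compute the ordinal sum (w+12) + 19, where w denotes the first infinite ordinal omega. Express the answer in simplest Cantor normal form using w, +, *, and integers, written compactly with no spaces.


Compute (w+12) + 19.
Ordinal + is associative but NOT commutative; for finite n>0, n + w = w but w + n stays w+n.
By associativity: (w+12) + 19 = w + (12+19) = w+31.
Result = w+31

w+31


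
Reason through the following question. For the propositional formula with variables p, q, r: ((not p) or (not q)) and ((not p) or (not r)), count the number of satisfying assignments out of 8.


Evaluate all 8 assignments for p, q, r:
p=0, q=0, r=0: 1
p=0, q=0, r=1: 1
p=0, q=1, r=0: 1
p=0, q=1, r=1: 1
p=1, q=0, r=0: 1
p=1, q=0, r=1: 0
p=1, q=1, r=0: 0
p=1, q=1, r=1: 0
Satisfying count = 5

5


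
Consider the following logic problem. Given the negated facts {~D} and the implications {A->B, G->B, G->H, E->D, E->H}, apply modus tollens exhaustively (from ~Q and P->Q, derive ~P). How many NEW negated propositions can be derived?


Initial negated facts: {~D}
Apply modus tollens to closure:
  ~D and E->D  =>  ~E
Final negated: {~D, ~E}
New negations: {~E}
Count = 1

1


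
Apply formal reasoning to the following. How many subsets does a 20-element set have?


The power set of a set with n elements has 2^n elements.
|P(S)| = 2^20 = 1048576

1048576


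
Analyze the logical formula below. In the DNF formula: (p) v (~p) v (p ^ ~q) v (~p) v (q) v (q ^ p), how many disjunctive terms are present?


A DNF formula is a disjunction of terms (conjunctions).
Terms are separated by v.
Counting the disjuncts: 6 terms.

6


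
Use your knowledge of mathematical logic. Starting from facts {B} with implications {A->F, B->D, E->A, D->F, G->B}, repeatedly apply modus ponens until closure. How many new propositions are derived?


Initial facts: {B}
Apply modus ponens to closure:
  B and B->D  =>  D
  D and D->F  =>  F
Final known: {B, D, F}
New propositions: {D, F}
Count = 2

2


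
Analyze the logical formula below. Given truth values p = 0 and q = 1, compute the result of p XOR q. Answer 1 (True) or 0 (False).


p = 0, q = 1
Operation: p XOR q
Evaluate: 0 XOR 1 = 1

1


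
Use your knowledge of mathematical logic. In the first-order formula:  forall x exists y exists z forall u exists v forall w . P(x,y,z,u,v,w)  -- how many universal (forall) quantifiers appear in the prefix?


Quantifier prefix: forall x exists y exists z forall u exists v forall w
Mark each quantifier type:
  U E E U E U
Universal count = 3, Existential count = 3
Asked for universal (forall) quantifiers: 3

3


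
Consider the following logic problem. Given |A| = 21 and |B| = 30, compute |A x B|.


The Cartesian product A x B contains all ordered pairs (a, b).
|A x B| = |A| * |B| = 21 * 30 = 630

630


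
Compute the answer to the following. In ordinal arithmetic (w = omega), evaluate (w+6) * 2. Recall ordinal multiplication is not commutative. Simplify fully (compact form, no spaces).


Compute (w+6) * 2.
Ordinal * is associative and left-distributive over +, but NOT commutative; for finite n>1, n*w = w but w*n stays w*n.
(w+6) * 2 = (w+6) repeated 2 times. Each intermediate +6 is absorbed by the following w; only the last survives: w*2+6.
Result = w*2+6

w*2+6


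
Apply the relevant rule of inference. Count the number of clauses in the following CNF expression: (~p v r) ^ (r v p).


A CNF formula is a conjunction of clauses.
Clauses are separated by ^.
Counting the conjuncts: 2 clauses.

2


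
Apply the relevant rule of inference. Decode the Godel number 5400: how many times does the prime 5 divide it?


Factorize 5400 by dividing by 5 repeatedly.
Division steps: 5 divides 5400 exactly 2 time(s).
Exponent of 5 = 2

2


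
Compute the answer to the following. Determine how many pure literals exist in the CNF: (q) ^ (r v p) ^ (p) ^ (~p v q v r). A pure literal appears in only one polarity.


Check each variable for pure literal status:
p: mixed (not pure)
q: pure positive
r: pure positive
Pure literal count = 2

2


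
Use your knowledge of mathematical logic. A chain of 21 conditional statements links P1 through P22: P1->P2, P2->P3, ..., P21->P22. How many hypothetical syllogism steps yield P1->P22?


With 21 implications in a chain connecting 22 propositions:
P1->P2, P2->P3, ..., P21->P22
Steps needed = (number of implications) - 1 = 21 - 1 = 20

20


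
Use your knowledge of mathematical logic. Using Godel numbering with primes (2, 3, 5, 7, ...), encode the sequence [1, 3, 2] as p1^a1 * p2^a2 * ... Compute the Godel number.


Encode each element as an exponent of the corresponding prime:
  2^1 = 2
  3^3 = 27
  5^2 = 25
Product = 2 * 27 * 25 = 1350

1350


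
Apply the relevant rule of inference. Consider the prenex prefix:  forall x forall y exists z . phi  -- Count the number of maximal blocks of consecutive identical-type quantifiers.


Quantifier-type sequence: A A E  (A=forall, E=exists)
Group into maximal same-type runs:
  Ax2 | Ex1
Number of blocks = 2

2


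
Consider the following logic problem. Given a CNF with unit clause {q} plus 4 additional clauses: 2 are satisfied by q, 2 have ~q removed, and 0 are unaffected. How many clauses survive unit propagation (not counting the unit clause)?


Satisfied (removed): 2
Shortened (remain): 2
Unchanged (remain): 0
Remaining = 2 + 0 = 2

2


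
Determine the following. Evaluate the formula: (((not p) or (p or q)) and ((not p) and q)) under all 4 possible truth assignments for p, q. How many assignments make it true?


Check all 4 assignments:
p=0, q=0: 0
p=0, q=1: 1
p=1, q=0: 0
p=1, q=1: 0
Count of True = 1

1


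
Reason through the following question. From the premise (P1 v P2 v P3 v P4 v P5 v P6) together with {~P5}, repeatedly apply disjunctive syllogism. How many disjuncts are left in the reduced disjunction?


Original disjuncts (6): P1, P2, P3, P4, P5, P6
Negated (eliminate): ~P5
Remaining disjuncts: P1, P2, P3, P4, P6
Count = 6 - 1 = 5

5


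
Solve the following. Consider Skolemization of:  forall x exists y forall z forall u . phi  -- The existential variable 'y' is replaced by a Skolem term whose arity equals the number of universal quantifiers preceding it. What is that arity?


Quantifier prefix: forall x exists y forall z forall u
'y' is existentially quantified at position 2.
Universal variables preceding it: x
Skolem function arity = 1

1


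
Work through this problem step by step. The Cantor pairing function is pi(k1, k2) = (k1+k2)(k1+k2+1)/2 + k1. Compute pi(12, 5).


k1 + k2 = 17
(k1+k2)(k1+k2+1)/2 = 17 * 18 / 2 = 153
pi = 153 + 12 = 165

165


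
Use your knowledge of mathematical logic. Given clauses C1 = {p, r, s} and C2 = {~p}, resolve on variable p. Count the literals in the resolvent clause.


Remove p from C1 and ~p from C2.
C1 remainder: {r, s}
C2 remainder: {}
Union (resolvent): {r, s}
Resolvent has 2 literal(s).

2


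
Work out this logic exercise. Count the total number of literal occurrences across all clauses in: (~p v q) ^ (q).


Counting literals in each clause:
Clause 1: 2 literal(s)
Clause 2: 1 literal(s)
Total = 3

3


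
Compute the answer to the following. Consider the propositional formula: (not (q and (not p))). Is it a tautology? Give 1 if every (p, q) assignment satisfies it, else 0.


Check all 4 assignments:
p=0, q=0: 1
p=0, q=1: 0
p=1, q=0: 1
p=1, q=1: 1
Satisfying count = 3/4.
Tautology iff count = 4: no.

0


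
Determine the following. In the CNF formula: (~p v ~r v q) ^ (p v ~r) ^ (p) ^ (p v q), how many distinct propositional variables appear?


Identify each variable that appears in the formula.
Variables found: p, q, r
Count = 3

3


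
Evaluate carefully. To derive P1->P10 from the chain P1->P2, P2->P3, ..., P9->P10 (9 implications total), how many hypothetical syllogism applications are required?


With 9 implications in a chain connecting 10 propositions:
P1->P2, P2->P3, ..., P9->P10
Steps needed = (number of implications) - 1 = 9 - 1 = 8

8


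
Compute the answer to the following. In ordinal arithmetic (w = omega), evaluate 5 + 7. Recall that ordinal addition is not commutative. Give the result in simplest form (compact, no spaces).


Compute 5 + 7.
Ordinal + is associative but NOT commutative; for finite n>0, n + w = w but w + n stays w+n.
Both operands finite; ordinal + agrees with natural +: 5 + 7 = 12.
Result = 12

12


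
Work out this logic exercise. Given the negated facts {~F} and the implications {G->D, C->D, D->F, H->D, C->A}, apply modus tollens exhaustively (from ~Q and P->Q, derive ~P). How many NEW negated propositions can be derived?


Initial negated facts: {~F}
Apply modus tollens to closure:
  ~F and D->F  =>  ~D
  ~D and H->D  =>  ~H
  ~D and G->D  =>  ~G
  ~D and C->D  =>  ~C
Final negated: {~C, ~D, ~F, ~G, ~H}
New negations: {~C, ~D, ~G, ~H}
Count = 4

4


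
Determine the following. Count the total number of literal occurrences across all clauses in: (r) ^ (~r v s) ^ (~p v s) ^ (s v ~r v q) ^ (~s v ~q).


Counting literals in each clause:
Clause 1: 1 literal(s)
Clause 2: 2 literal(s)
Clause 3: 2 literal(s)
Clause 4: 3 literal(s)
Clause 5: 2 literal(s)
Total = 10

10


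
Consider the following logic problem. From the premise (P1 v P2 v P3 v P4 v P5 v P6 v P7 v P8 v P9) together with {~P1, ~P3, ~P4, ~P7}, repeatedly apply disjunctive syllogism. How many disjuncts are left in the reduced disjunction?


Original disjuncts (9): P1, P2, P3, P4, P5, P6, P7, P8, P9
Negated (eliminate): ~P1, ~P3, ~P4, ~P7
Remaining disjuncts: P2, P5, P6, P8, P9
Count = 9 - 4 = 5

5


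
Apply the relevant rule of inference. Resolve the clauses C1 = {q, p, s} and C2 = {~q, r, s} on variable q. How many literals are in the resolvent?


Remove q from C1 and ~q from C2.
C1 remainder: {p, s}
C2 remainder: {r, s}
Union (resolvent): {p, r, s}
Resolvent has 3 literal(s).

3


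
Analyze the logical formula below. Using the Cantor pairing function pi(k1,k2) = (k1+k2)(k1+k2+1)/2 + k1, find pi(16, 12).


k1 + k2 = 28
(k1+k2)(k1+k2+1)/2 = 28 * 29 / 2 = 406
pi = 406 + 16 = 422

422


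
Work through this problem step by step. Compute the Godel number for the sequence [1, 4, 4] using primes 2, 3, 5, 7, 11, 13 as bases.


Encode each element as an exponent of the corresponding prime:
  2^1 = 2
  3^4 = 81
  5^4 = 625
Product = 2 * 81 * 625 = 101250

101250


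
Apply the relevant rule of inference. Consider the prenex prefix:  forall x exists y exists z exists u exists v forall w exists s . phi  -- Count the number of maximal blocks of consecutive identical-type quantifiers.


Quantifier-type sequence: A E E E E A E  (A=forall, E=exists)
Group into maximal same-type runs:
  Ax1 | Ex4 | Ax1 | Ex1
Number of blocks = 4

4


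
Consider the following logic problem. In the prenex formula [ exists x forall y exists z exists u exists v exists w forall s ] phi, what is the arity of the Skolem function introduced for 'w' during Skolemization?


Quantifier prefix: exists x forall y exists z exists u exists v exists w forall s
'w' is existentially quantified at position 6.
Universal variables preceding it: y
Skolem function arity = 1

1


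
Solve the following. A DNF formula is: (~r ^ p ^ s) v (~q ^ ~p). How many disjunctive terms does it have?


A DNF formula is a disjunction of terms (conjunctions).
Terms are separated by v.
Counting the disjuncts: 2 terms.

2


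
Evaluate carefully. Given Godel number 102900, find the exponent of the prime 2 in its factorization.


Factorize 102900 by dividing by 2 repeatedly.
Division steps: 2 divides 102900 exactly 2 time(s).
Exponent of 2 = 2

2


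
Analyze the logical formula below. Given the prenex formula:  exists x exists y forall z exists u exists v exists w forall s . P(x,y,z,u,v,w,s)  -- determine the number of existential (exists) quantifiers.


Quantifier prefix: exists x exists y forall z exists u exists v exists w forall s
Mark each quantifier type:
  E E U E E E U
Universal count = 2, Existential count = 5
Asked for existential (exists) quantifiers: 5

5


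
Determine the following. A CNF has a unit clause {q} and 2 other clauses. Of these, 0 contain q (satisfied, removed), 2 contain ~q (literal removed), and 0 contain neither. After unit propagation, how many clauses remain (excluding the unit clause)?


Satisfied (removed): 0
Shortened (remain): 2
Unchanged (remain): 0
Remaining = 2 + 0 = 2

2


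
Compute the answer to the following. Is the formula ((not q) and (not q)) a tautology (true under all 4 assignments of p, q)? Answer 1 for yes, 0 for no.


Check all 4 assignments:
p=0, q=0: 1
p=0, q=1: 0
p=1, q=0: 1
p=1, q=1: 0
Satisfying count = 2/4.
Tautology iff count = 4: no.

0


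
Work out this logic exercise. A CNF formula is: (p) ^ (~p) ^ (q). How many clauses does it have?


A CNF formula is a conjunction of clauses.
Clauses are separated by ^.
Counting the conjuncts: 3 clauses.

3


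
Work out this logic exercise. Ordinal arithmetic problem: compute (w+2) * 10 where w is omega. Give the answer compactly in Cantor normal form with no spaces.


Compute (w+2) * 10.
Ordinal * is associative and left-distributive over +, but NOT commutative; for finite n>1, n*w = w but w*n stays w*n.
(w+2) * 10 = (w+2) repeated 10 times. Each intermediate +2 is absorbed by the following w; only the last survives: w*10+2.
Result = w*10+2

w*10+2


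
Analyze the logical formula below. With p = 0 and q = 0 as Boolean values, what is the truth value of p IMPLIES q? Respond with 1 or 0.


p = 0, q = 0
Operation: p IMPLIES q
Evaluate: 0 IMPLIES 0 = 1

1


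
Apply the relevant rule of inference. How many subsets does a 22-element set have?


The power set of a set with n elements has 2^n elements.
|P(S)| = 2^22 = 4194304

4194304


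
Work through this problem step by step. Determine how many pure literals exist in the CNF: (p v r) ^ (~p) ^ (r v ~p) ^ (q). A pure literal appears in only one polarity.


Check each variable for pure literal status:
p: mixed (not pure)
q: pure positive
r: pure positive
Pure literal count = 2

2


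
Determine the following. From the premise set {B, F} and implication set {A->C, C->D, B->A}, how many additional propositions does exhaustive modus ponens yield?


Initial facts: {B, F}
Apply modus ponens to closure:
  B and B->A  =>  A
  A and A->C  =>  C
  C and C->D  =>  D
Final known: {A, B, C, D, F}
New propositions: {A, C, D}
Count = 3

3


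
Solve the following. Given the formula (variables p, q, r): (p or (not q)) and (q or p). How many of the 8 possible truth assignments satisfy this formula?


Evaluate all 8 assignments for p, q, r:
p=0, q=0, r=0: 0
p=0, q=0, r=1: 0
p=0, q=1, r=0: 0
p=0, q=1, r=1: 0
p=1, q=0, r=0: 1
p=1, q=0, r=1: 1
p=1, q=1, r=0: 1
p=1, q=1, r=1: 1
Satisfying count = 4

4


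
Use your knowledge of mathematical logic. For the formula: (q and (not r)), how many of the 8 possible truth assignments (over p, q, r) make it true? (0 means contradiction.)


Check all 8 assignments:
p=0, q=0, r=0: 0
p=0, q=0, r=1: 0
p=0, q=1, r=0: 1
p=0, q=1, r=1: 0
p=1, q=0, r=0: 0
p=1, q=0, r=1: 0
p=1, q=1, r=0: 1
p=1, q=1, r=1: 0
Count of True = 2

2


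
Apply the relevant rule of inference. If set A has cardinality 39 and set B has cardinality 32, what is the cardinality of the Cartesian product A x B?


The Cartesian product A x B contains all ordered pairs (a, b).
|A x B| = |A| * |B| = 39 * 32 = 1248

1248


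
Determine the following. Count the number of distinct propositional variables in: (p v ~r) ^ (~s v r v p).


Identify each variable that appears in the formula.
Variables found: p, r, s
Count = 3

3


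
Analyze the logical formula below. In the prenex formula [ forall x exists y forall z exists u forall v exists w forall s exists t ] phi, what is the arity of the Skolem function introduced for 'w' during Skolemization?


Quantifier prefix: forall x exists y forall z exists u forall v exists w forall s exists t
'w' is existentially quantified at position 6.
Universal variables preceding it: x, z, v
Skolem function arity = 3

3


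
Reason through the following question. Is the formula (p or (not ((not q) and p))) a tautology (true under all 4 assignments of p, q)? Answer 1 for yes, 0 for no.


Check all 4 assignments:
p=0, q=0: 1
p=0, q=1: 1
p=1, q=0: 1
p=1, q=1: 1
Satisfying count = 4/4.
Tautology iff count = 4: yes.

1


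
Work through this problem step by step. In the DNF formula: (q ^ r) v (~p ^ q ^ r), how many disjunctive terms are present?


A DNF formula is a disjunction of terms (conjunctions).
Terms are separated by v.
Counting the disjuncts: 2 terms.

2


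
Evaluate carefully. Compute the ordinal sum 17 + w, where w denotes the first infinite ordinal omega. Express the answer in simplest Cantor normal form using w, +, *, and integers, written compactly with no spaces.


Compute 17 + w.
Ordinal + is associative but NOT commutative; for finite n>0, n + w = w but w + n stays w+n.
Any finite left addend is absorbed by w on the right: 17 + w = w.
Result = w

w


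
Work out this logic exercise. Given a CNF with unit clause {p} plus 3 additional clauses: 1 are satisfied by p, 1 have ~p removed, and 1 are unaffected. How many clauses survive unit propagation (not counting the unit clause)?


Satisfied (removed): 1
Shortened (remain): 1
Unchanged (remain): 1
Remaining = 1 + 1 = 2

2


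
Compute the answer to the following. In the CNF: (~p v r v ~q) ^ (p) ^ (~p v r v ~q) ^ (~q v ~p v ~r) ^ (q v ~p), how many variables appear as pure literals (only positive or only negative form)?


Check each variable for pure literal status:
p: mixed (not pure)
q: mixed (not pure)
r: mixed (not pure)
Pure literal count = 0

0


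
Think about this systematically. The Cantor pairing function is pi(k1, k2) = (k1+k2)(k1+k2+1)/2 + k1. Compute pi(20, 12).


k1 + k2 = 32
(k1+k2)(k1+k2+1)/2 = 32 * 33 / 2 = 528
pi = 528 + 20 = 548

548


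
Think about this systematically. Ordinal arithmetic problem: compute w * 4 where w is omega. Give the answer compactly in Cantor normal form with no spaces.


Compute w * 4.
Ordinal * is associative and left-distributive over +, but NOT commutative; for finite n>1, n*w = w but w*n stays w*n.
w * 4 means 4 copies of w concatenated: w*4.
Result = w*4

w*4


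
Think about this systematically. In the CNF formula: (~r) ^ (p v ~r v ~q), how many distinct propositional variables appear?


Identify each variable that appears in the formula.
Variables found: p, q, r
Count = 3

3


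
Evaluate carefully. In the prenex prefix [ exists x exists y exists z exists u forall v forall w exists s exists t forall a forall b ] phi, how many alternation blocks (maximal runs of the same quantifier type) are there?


Quantifier-type sequence: E E E E A A E E A A  (A=forall, E=exists)
Group into maximal same-type runs:
  Ex4 | Ax2 | Ex2 | Ax2
Number of blocks = 4

4


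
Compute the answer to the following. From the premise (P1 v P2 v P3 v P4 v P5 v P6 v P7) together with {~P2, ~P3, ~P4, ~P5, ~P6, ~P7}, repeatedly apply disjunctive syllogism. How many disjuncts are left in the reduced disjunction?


Original disjuncts (7): P1, P2, P3, P4, P5, P6, P7
Negated (eliminate): ~P2, ~P3, ~P4, ~P5, ~P6, ~P7
Remaining disjuncts: P1
Count = 7 - 6 = 1

1


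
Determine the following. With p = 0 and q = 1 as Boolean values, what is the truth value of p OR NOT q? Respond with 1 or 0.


p = 0, q = 1
Operation: p OR NOT q
Evaluate: 0 OR NOT 1 = 0

0


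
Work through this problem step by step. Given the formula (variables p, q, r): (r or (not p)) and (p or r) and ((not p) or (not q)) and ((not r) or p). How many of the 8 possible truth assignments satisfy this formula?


Evaluate all 8 assignments for p, q, r:
p=0, q=0, r=0: 0
p=0, q=0, r=1: 0
p=0, q=1, r=0: 0
p=0, q=1, r=1: 0
p=1, q=0, r=0: 0
p=1, q=0, r=1: 1
p=1, q=1, r=0: 0
p=1, q=1, r=1: 0
Satisfying count = 1

1


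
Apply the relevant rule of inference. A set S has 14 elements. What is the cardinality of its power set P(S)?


The power set of a set with n elements has 2^n elements.
|P(S)| = 2^14 = 16384

16384


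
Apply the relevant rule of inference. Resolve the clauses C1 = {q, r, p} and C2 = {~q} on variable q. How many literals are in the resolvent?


Remove q from C1 and ~q from C2.
C1 remainder: {r, p}
C2 remainder: {}
Union (resolvent): {p, r}
Resolvent has 2 literal(s).

2


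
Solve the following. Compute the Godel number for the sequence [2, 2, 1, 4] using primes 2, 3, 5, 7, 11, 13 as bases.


Encode each element as an exponent of the corresponding prime:
  2^2 = 4
  3^2 = 9
  5^1 = 5
  7^4 = 2401
Product = 4 * 9 * 5 * 2401 = 432180

432180


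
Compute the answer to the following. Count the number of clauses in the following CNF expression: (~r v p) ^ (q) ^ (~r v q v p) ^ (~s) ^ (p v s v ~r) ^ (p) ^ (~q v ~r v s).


A CNF formula is a conjunction of clauses.
Clauses are separated by ^.
Counting the conjuncts: 7 clauses.

7


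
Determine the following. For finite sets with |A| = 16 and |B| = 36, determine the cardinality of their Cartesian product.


The Cartesian product A x B contains all ordered pairs (a, b).
|A x B| = |A| * |B| = 16 * 36 = 576

576


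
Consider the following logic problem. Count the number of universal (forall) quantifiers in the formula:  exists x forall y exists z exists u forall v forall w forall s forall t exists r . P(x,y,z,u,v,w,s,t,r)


Quantifier prefix: exists x forall y exists z exists u forall v forall w forall s forall t exists r
Mark each quantifier type:
  E U E E U U U U E
Universal count = 5, Existential count = 4
Asked for universal (forall) quantifiers: 5

5


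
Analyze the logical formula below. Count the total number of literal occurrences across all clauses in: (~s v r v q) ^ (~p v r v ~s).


Counting literals in each clause:
Clause 1: 3 literal(s)
Clause 2: 3 literal(s)
Total = 6

6


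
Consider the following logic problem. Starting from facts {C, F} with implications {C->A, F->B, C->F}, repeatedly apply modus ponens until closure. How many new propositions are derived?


Initial facts: {C, F}
Apply modus ponens to closure:
  C and C->A  =>  A
  F and F->B  =>  B
Final known: {A, B, C, F}
New propositions: {A, B}
Count = 2

2


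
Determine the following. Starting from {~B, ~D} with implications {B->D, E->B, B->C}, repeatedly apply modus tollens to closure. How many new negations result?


Initial negated facts: {~B, ~D}
Apply modus tollens to closure:
  ~B and E->B  =>  ~E
Final negated: {~B, ~D, ~E}
New negations: {~E}
Count = 1

1


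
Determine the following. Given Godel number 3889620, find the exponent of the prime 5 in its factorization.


Factorize 3889620 by dividing by 5 repeatedly.
Division steps: 5 divides 3889620 exactly 1 time(s).
Exponent of 5 = 1

1


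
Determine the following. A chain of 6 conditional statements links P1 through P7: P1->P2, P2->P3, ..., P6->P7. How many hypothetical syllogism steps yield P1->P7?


With 6 implications in a chain connecting 7 propositions:
P1->P2, P2->P3, ..., P6->P7
Steps needed = (number of implications) - 1 = 6 - 1 = 5

5


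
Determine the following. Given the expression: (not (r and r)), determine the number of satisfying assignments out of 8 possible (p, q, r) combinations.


Check all 8 assignments:
p=0, q=0, r=0: 1
p=0, q=0, r=1: 0
p=0, q=1, r=0: 1
p=0, q=1, r=1: 0
p=1, q=0, r=0: 1
p=1, q=0, r=1: 0
p=1, q=1, r=0: 1
p=1, q=1, r=1: 0
Count of True = 4

4


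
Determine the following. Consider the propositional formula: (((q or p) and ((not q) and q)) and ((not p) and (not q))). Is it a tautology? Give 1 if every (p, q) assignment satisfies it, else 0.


Check all 4 assignments:
p=0, q=0: 0
p=0, q=1: 0
p=1, q=0: 0
p=1, q=1: 0
Satisfying count = 0/4.
Tautology iff count = 4: no.

0


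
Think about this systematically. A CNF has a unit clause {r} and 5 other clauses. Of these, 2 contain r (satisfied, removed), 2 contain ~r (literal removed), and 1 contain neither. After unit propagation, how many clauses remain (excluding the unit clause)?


Satisfied (removed): 2
Shortened (remain): 2
Unchanged (remain): 1
Remaining = 2 + 1 = 3

3


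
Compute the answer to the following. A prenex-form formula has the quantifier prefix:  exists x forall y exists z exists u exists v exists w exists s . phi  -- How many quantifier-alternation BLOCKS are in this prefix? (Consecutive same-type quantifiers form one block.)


Quantifier-type sequence: E A E E E E E  (A=forall, E=exists)
Group into maximal same-type runs:
  Ex1 | Ax1 | Ex5
Number of blocks = 3

3


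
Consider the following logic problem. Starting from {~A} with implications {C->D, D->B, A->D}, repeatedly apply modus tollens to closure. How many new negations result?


Initial negated facts: {~A}
Apply modus tollens to closure:
  (no implication fires)
Final negated: {~A}
New negations: {(none)}
Count = 0

0


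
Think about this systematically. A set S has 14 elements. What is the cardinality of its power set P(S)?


The power set of a set with n elements has 2^n elements.
|P(S)| = 2^14 = 16384

16384


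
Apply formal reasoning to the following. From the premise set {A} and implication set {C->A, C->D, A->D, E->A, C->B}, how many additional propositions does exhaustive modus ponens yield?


Initial facts: {A}
Apply modus ponens to closure:
  A and A->D  =>  D
Final known: {A, D}
New propositions: {D}
Count = 1

1


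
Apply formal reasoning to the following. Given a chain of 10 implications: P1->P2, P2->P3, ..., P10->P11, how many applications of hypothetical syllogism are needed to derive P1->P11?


With 10 implications in a chain connecting 11 propositions:
P1->P2, P2->P3, ..., P10->P11
Steps needed = (number of implications) - 1 = 10 - 1 = 9

9


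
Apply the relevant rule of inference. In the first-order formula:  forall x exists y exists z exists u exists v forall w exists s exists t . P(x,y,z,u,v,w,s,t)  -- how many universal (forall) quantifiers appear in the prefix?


Quantifier prefix: forall x exists y exists z exists u exists v forall w exists s exists t
Mark each quantifier type:
  U E E E E U E E
Universal count = 2, Existential count = 6
Asked for universal (forall) quantifiers: 2

2


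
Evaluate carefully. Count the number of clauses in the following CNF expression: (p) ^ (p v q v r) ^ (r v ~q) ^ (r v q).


A CNF formula is a conjunction of clauses.
Clauses are separated by ^.
Counting the conjuncts: 4 clauses.

4


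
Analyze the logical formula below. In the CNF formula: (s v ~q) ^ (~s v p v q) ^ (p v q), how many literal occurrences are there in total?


Counting literals in each clause:
Clause 1: 2 literal(s)
Clause 2: 3 literal(s)
Clause 3: 2 literal(s)
Total = 7

7


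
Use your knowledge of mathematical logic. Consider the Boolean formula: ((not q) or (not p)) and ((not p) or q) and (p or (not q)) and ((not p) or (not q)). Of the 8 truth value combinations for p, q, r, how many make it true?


Evaluate all 8 assignments for p, q, r:
p=0, q=0, r=0: 1
p=0, q=0, r=1: 1
p=0, q=1, r=0: 0
p=0, q=1, r=1: 0
p=1, q=0, r=0: 0
p=1, q=0, r=1: 0
p=1, q=1, r=0: 0
p=1, q=1, r=1: 0
Satisfying count = 2

2


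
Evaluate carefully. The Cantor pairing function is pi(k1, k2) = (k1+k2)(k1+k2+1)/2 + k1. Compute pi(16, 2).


k1 + k2 = 18
(k1+k2)(k1+k2+1)/2 = 18 * 19 / 2 = 171
pi = 171 + 16 = 187

187


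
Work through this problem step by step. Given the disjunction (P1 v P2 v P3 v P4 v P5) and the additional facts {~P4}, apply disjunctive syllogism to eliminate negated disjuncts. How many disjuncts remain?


Original disjuncts (5): P1, P2, P3, P4, P5
Negated (eliminate): ~P4
Remaining disjuncts: P1, P2, P3, P5
Count = 5 - 1 = 4

4


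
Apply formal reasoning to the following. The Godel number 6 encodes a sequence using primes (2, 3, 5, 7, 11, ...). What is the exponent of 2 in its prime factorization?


Factorize 6 by dividing by 2 repeatedly.
Division steps: 2 divides 6 exactly 1 time(s).
Exponent of 2 = 1

1


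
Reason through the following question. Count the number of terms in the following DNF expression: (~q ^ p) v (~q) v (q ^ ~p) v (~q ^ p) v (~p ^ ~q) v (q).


A DNF formula is a disjunction of terms (conjunctions).
Terms are separated by v.
Counting the disjuncts: 6 terms.

6


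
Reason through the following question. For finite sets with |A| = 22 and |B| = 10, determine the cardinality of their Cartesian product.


The Cartesian product A x B contains all ordered pairs (a, b).
|A x B| = |A| * |B| = 22 * 10 = 220

220


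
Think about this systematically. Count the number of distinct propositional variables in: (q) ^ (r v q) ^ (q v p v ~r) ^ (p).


Identify each variable that appears in the formula.
Variables found: p, q, r
Count = 3

3


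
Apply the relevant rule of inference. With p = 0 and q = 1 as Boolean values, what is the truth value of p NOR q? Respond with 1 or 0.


p = 0, q = 1
Operation: p NOR q
Evaluate: 0 NOR 1 = 0

0


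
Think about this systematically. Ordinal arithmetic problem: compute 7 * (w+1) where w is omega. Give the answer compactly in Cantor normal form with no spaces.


Compute 7 * (w+1).
Ordinal * is associative and left-distributive over +, but NOT commutative; for finite n>1, n*w = w but w*n stays w*n.
By left-distributivity: 7 * (w+1) = 7*w + 7*1 = w + 7 = w+7.
Result = w+7

w+7


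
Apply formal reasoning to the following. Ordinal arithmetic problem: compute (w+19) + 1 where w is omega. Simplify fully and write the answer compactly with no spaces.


Compute (w+19) + 1.
Ordinal + is associative but NOT commutative; for finite n>0, n + w = w but w + n stays w+n.
By associativity: (w+19) + 1 = w + (19+1) = w+20.
Result = w+20

w+20


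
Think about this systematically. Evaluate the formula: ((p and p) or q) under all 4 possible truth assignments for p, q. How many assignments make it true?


Check all 4 assignments:
p=0, q=0: 0
p=0, q=1: 1
p=1, q=0: 1
p=1, q=1: 1
Count of True = 3

3


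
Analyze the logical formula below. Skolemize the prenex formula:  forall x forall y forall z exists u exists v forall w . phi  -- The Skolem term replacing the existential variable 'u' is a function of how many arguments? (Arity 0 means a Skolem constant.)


Quantifier prefix: forall x forall y forall z exists u exists v forall w
'u' is existentially quantified at position 4.
Universal variables preceding it: x, y, z
Skolem function arity = 3

3


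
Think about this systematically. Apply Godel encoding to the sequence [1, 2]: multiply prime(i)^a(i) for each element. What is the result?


Encode each element as an exponent of the corresponding prime:
  2^1 = 2
  3^2 = 9
Product = 2 * 9 = 18

18


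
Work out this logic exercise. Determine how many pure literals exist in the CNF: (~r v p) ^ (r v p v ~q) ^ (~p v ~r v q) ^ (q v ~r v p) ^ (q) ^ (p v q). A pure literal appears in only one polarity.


Check each variable for pure literal status:
p: mixed (not pure)
q: mixed (not pure)
r: mixed (not pure)
Pure literal count = 0

0


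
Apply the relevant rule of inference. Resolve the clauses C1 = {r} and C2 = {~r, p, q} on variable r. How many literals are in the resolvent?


Remove r from C1 and ~r from C2.
C1 remainder: {}
C2 remainder: {p, q}
Union (resolvent): {p, q}
Resolvent has 2 literal(s).

2


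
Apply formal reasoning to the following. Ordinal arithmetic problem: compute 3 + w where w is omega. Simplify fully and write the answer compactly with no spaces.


Compute 3 + w.
Ordinal + is associative but NOT commutative; for finite n>0, n + w = w but w + n stays w+n.
Any finite left addend is absorbed by w on the right: 3 + w = w.
Result = w

w
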